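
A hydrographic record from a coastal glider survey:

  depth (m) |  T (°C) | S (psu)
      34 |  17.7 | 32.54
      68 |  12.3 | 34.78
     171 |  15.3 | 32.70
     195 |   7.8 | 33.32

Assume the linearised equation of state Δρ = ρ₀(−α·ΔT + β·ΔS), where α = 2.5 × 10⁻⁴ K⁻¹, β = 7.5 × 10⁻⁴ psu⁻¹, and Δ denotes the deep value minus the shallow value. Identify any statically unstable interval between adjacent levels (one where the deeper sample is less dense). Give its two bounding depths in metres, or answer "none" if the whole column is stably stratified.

Evaluate Δρ/ρ₀ = −αΔT + βΔS across each adjacent pair:
  34–68 m: −αΔT+βΔS = −(2.5 × 10⁻⁴)(-5.4)+(7.5 × 10⁻⁴)(+2.24) = 3.0 × 10⁻³ → stable
  68–171 m: −αΔT+βΔS = −(2.5 × 10⁻⁴)(+3.0)+(7.5 × 10⁻⁴)(-2.08) = -2.3 × 10⁻³ → UNSTABLE
  171–195 m: −αΔT+βΔS = −(2.5 × 10⁻⁴)(-7.5)+(7.5 × 10⁻⁴)(+0.62) = 2.3 × 10⁻³ → stable
The 68–171 m interval has Δρ < 0: lighter water underlies denser water.

68–171 m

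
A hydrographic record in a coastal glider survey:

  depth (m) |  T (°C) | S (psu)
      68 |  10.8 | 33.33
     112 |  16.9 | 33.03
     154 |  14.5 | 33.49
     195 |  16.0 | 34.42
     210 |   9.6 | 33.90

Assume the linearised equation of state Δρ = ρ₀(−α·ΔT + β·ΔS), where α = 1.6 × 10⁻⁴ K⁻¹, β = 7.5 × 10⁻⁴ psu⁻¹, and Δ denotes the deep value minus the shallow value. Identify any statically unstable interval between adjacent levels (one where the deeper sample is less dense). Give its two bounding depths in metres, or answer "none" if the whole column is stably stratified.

Evaluate Δρ/ρ₀ = −αΔT + βΔS across each adjacent pair:
  68–112 m: −αΔT+βΔS = −(1.6 × 10⁻⁴)(+6.1)+(7.5 × 10⁻⁴)(-0.30) = -1.2 × 10⁻³ → UNSTABLE
  112–154 m: −αΔT+βΔS = −(1.6 × 10⁻⁴)(-2.4)+(7.5 × 10⁻⁴)(+0.46) = 7.3 × 10⁻⁴ → stable
  154–195 m: −αΔT+βΔS = −(1.6 × 10⁻⁴)(+1.5)+(7.5 × 10⁻⁴)(+0.93) = 4.6 × 10⁻⁴ → stable
  195–210 m: −αΔT+βΔS = −(1.6 × 10⁻⁴)(-6.4)+(7.5 × 10⁻⁴)(-0.52) = 6.3 × 10⁻⁴ → stable
The 68–112 m interval has Δρ < 0: lighter water underlies denser water.

68–112 m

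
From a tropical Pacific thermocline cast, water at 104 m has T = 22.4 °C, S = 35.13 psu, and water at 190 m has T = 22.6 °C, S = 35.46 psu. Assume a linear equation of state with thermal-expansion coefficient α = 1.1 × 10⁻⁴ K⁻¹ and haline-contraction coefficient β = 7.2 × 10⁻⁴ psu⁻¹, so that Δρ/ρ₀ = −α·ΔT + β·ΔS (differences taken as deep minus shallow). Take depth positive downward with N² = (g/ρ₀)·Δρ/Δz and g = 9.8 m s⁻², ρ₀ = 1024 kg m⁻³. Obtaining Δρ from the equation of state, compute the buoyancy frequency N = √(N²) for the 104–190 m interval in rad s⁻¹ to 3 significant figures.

ΔT = +0.2 K, ΔS = +0.33 psu (deep − shallow).
Δρ/ρ₀ = −αΔT + βΔS = -2.20 × 10⁻⁵ + 2.376 × 10⁻⁴ = 2.156 × 10⁻⁴, so Δρ ≈ 0.2208 kg m⁻³.
N² = (g/ρ₀)·Δρ/Δz = g·(Δρ/ρ₀)/Δz = 9.8 × 2.156 × 10⁻⁴ / 86 = 2.4568 × 10⁻⁵ s⁻².
N = √(2.4568 × 10⁻⁵) = 4.9566 × 10⁻³ rad s⁻¹ ≈ 4.96 × 10⁻³ rad s⁻¹.

4.96 × 10⁻³ rad s⁻¹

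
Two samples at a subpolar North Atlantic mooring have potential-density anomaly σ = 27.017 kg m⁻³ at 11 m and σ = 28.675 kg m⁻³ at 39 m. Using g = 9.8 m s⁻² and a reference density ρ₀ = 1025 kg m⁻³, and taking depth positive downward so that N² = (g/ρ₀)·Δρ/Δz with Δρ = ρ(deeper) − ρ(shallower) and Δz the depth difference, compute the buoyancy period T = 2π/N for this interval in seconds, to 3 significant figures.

Δρ = 1028.675 − 1027.017 = 1.658 kg m⁻³ over Δz = 39 − 11 = 28 m.
N² = (9.8/1025) × (1.658/28) = 5.6615 × 10⁻⁴ s⁻².
N = √(5.6615 × 10⁻⁴) = 0.023794 rad s⁻¹, so T = 2π/N = 264.07 s ≈ 264 s.
N² > 0, so the interval is statically stable.

264 s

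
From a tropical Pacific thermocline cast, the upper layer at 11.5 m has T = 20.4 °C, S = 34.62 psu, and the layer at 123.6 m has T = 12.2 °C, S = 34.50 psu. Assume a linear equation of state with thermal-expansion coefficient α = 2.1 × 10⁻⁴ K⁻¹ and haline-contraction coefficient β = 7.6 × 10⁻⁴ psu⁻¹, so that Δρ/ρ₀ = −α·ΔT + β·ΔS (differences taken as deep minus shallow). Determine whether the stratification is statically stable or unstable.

stable

ΔT = 12.2 − 20.4 = -8.2 K and ΔS = 34.50 − 34.62 = -0.12 psu (deep − shallow).
−αΔT = 1.722 × 10⁻³; βΔS = -9.12 × 10⁻⁵; sum Δρ/ρ₀ = 1.6308 × 10⁻³.
Δρ/ρ₀ > 0, so Δρ > 0: deeper water is denser → statically stable.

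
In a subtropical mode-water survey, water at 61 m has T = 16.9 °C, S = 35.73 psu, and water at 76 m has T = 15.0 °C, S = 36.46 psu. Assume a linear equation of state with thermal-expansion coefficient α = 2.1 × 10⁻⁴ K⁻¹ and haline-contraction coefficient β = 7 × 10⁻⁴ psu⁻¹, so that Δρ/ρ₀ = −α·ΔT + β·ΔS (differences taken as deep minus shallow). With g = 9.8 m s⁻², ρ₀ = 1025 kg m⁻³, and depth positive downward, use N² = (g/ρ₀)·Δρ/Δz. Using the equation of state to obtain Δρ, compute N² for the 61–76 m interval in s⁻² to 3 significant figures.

ΔT = -1.9 K, ΔS = +0.73 psu (deep − shallow).
Δρ/ρ₀ = −αΔT + βΔS = 3.99 × 10⁻⁴ + 5.11 × 10⁻⁴ = 9.10 × 10⁻⁴, so Δρ ≈ 0.9327 kg m⁻³.
N² = (g/ρ₀)·Δρ/Δz = g·(Δρ/ρ₀)/Δz = 9.8 × 9.10 × 10⁻⁴ / 15 = 5.9453 × 10⁻⁴ s⁻² ≈ 5.95 × 10⁻⁴ s⁻².

5.95 × 10⁻⁴ s⁻²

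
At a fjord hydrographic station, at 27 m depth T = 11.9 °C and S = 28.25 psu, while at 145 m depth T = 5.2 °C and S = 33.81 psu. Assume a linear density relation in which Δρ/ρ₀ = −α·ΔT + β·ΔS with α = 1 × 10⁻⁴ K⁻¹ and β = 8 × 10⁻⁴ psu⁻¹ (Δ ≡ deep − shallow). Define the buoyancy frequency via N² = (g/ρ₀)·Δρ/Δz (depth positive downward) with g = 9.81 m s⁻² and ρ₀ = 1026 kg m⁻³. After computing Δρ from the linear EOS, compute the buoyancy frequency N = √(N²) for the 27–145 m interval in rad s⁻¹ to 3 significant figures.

ΔT = -6.7 K, ΔS = +5.56 psu (deep − shallow).
Δρ/ρ₀ = −αΔT + βΔS = 6.70 × 10⁻⁴ + 4.448 × 10⁻³ = 5.118 × 10⁻³, so Δρ ≈ 5.251 kg m⁻³.
N² = (g/ρ₀)·Δρ/Δz = g·(Δρ/ρ₀)/Δz = 9.81 × 5.118 × 10⁻³ / 118 = 4.2549 × 10⁻⁴ s⁻².
N = √(4.2549 × 10⁻⁴) = 0.020627 rad s⁻¹ ≈ 0.0206 rad s⁻¹.

0.0206 rad s⁻¹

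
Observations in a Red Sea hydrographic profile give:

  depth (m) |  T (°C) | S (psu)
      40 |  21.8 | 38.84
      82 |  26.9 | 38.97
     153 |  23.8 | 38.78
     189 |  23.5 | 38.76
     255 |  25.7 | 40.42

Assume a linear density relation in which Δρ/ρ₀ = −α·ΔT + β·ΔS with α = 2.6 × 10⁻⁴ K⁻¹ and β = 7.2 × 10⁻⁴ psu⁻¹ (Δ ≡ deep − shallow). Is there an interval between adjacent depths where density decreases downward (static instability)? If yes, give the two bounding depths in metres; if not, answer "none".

40–82 m

Evaluate Δρ/ρ₀ = −αΔT + βΔS across each adjacent pair:
  40–82 m: −αΔT+βΔS = −(2.6 × 10⁻⁴)(+5.1)+(7.2 × 10⁻⁴)(+0.13) = -1.2 × 10⁻³ → UNSTABLE
  82–153 m: −αΔT+βΔS = −(2.6 × 10⁻⁴)(-3.1)+(7.2 × 10⁻⁴)(-0.19) = 6.7 × 10⁻⁴ → stable
  153–189 m: −αΔT+βΔS = −(2.6 × 10⁻⁴)(-0.3)+(7.2 × 10⁻⁴)(-0.02) = 6.4 × 10⁻⁵ → stable
  189–255 m: −αΔT+βΔS = −(2.6 × 10⁻⁴)(+2.2)+(7.2 × 10⁻⁴)(+1.66) = 6.2 × 10⁻⁴ → stable
The 40–82 m interval has Δρ < 0: lighter water underlies denser water.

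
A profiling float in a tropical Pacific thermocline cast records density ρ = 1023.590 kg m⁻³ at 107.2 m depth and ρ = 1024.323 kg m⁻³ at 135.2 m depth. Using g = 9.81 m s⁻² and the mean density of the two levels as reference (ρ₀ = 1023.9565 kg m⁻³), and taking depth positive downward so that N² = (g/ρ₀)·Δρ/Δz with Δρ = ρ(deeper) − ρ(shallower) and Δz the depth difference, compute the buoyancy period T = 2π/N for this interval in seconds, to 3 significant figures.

397 s

Δρ = 1024.323 − 1023.590 = 0.733 kg m⁻³ over Δz = 135.2 − 107.2 = 28 m.
N² = (9.81/1023.9565) × (0.733/28) = 2.5080 × 10⁻⁴ s⁻².
N = √(2.5080 × 10⁻⁴) = 0.015837 rad s⁻¹, so T = 2π/N = 396.74 s ≈ 397 s.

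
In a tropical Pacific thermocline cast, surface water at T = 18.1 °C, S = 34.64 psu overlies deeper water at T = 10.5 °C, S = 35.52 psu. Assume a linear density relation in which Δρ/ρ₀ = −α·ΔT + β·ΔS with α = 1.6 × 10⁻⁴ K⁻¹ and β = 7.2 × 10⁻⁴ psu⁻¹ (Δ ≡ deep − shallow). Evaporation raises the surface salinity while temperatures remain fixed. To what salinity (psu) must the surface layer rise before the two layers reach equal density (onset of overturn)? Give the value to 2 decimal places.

37.21 psu

Neutral buoyancy requires −α(T_deep − T_surf) + β(S_deep − S_surf′) = 0.
S_surf′ = S_deep − (α/β)·ΔT = 35.52 − (1.6 × 10⁻⁴/7.2 × 10⁻⁴)·(-7.6) = 37.2089 psu.
Increase required: 37.2089 − 34.64 = 2.5689 psu.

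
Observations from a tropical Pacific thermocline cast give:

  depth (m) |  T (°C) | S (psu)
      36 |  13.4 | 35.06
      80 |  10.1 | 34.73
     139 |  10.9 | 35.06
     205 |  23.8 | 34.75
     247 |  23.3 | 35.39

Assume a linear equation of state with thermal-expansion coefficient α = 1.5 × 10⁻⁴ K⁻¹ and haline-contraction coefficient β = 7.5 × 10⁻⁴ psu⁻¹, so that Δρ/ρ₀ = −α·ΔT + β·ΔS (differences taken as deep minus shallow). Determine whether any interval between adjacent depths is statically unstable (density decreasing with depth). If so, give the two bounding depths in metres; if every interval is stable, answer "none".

139–205 m

Evaluate Δρ/ρ₀ = −αΔT + βΔS across each adjacent pair:
  36–80 m: −αΔT+βΔS = −(1.5 × 10⁻⁴)(-3.3)+(7.5 × 10⁻⁴)(-0.33) = 2.5 × 10⁻⁴ → stable
  80–139 m: −αΔT+βΔS = −(1.5 × 10⁻⁴)(+0.8)+(7.5 × 10⁻⁴)(+0.33) = 1.3 × 10⁻⁴ → stable
  139–205 m: −αΔT+βΔS = −(1.5 × 10⁻⁴)(+12.9)+(7.5 × 10⁻⁴)(-0.31) = -2.2 × 10⁻³ → UNSTABLE
  205–247 m: −αΔT+βΔS = −(1.5 × 10⁻⁴)(-0.5)+(7.5 × 10⁻⁴)(+0.64) = 5.6 × 10⁻⁴ → stable
The 139–205 m interval has Δρ < 0: lighter water underlies denser water.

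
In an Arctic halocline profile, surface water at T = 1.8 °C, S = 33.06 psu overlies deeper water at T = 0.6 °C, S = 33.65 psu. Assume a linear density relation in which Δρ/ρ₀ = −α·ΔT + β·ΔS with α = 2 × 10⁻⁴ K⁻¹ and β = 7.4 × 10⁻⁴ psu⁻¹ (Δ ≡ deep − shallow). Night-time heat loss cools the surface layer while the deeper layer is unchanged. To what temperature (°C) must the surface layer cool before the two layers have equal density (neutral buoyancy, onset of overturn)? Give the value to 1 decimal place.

Neutral buoyancy requires Δρ = 0, i.e. −α(T_deep − T_surf′) + β(S_deep − S_surf) = 0.
T_surf′ = T_deep − (β/α)·ΔS = 0.6 − (7.4 × 10⁻⁴/2 × 10⁻⁴)·(+0.59) = -1.583 °C.
Cooling required: 1.8 − (-1.583) = 3.383 °C.

-1.6 °C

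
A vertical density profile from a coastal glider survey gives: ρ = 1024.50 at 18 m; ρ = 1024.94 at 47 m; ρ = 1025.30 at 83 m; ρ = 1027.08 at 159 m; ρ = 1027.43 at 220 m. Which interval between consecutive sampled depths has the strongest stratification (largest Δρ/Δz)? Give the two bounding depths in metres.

83–159 m

Compute the density gradient over each adjacent pair:
  18–47 m: Δρ/Δz = 0.44/29 = 0.015 kg m⁻⁴
  47–83 m: Δρ/Δz = 0.36/36 = 0.010 kg m⁻⁴
  83–159 m: Δρ/Δz = 1.78/76 = 0.023 kg m⁻⁴
  159–220 m: Δρ/Δz = 0.35/61 = 5.7 × 10⁻³ kg m⁻⁴
The largest gradient is in the 83–159 m interval — the pycnocline.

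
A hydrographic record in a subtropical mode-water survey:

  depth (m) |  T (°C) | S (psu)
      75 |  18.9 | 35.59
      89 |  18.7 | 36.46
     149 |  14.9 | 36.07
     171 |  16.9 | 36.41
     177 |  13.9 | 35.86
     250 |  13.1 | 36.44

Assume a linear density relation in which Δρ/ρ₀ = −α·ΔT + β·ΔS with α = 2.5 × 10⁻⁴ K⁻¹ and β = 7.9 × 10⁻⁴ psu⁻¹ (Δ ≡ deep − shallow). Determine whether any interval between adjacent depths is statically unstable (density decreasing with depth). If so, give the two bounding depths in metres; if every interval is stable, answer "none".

149–171 m

Evaluate Δρ/ρ₀ = −αΔT + βΔS across each adjacent pair:
  75–89 m: −αΔT+βΔS = −(2.5 × 10⁻⁴)(-0.2)+(7.9 × 10⁻⁴)(+0.87) = 7.4 × 10⁻⁴ → stable
  89–149 m: −αΔT+βΔS = −(2.5 × 10⁻⁴)(-3.8)+(7.9 × 10⁻⁴)(-0.39) = 6.4 × 10⁻⁴ → stable
  149–171 m: −αΔT+βΔS = −(2.5 × 10⁻⁴)(+2.0)+(7.9 × 10⁻⁴)(+0.34) = -2.3 × 10⁻⁴ → UNSTABLE
  171–177 m: −αΔT+βΔS = −(2.5 × 10⁻⁴)(-3.0)+(7.9 × 10⁻⁴)(-0.55) = 3.2 × 10⁻⁴ → stable
  177–250 m: −αΔT+βΔS = −(2.5 × 10⁻⁴)(-0.8)+(7.9 × 10⁻⁴)(+0.58) = 6.6 × 10⁻⁴ → stable
The 149–171 m interval has Δρ < 0: lighter water underlies denser water.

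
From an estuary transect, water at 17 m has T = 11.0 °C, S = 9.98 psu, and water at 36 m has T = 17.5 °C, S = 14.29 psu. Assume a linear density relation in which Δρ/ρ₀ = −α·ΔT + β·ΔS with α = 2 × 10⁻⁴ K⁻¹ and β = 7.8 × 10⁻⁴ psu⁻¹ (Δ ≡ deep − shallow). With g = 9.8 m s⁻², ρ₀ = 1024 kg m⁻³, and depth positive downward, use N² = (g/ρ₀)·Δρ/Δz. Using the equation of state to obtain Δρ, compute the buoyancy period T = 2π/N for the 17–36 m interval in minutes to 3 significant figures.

3.21 min

ΔT = +6.5 K, ΔS = +4.31 psu (deep − shallow).
Δρ/ρ₀ = −αΔT + βΔS = -1.30 × 10⁻³ + 3.3618 × 10⁻³ = 2.0618 × 10⁻³, so Δρ ≈ 2.111 kg m⁻³.
N² = (g/ρ₀)·Δρ/Δz = g·(Δρ/ρ₀)/Δz = 9.8 × 2.0618 × 10⁻³ / 19 = 1.0635 × 10⁻³ s⁻².
N = √(1.0635 × 10⁻³) = 0.032611 rad s⁻¹ → T = 2π/N = 192.67 s = 3.2112 min ≈ 3.21 min.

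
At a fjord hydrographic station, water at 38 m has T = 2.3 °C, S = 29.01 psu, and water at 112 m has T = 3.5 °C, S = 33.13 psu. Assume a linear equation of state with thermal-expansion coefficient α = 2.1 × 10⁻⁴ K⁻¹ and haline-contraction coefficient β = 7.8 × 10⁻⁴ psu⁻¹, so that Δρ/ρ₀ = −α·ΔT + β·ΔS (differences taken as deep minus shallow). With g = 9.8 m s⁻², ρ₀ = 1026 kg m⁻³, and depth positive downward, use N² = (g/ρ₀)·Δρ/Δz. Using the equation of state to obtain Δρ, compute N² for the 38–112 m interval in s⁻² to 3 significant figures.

3.92 × 10⁻⁴ s⁻²

ΔT = +1.2 K, ΔS = +4.12 psu (deep − shallow).
Δρ/ρ₀ = −αΔT + βΔS = -2.52 × 10⁻⁴ + 3.2136 × 10⁻³ = 2.9616 × 10⁻³, so Δρ ≈ 3.039 kg m⁻³.
N² = (g/ρ₀)·Δρ/Δz = g·(Δρ/ρ₀)/Δz = 9.8 × 2.9616 × 10⁻³ / 74 = 3.9221 × 10⁻⁴ s⁻² ≈ 3.92 × 10⁻⁴ s⁻².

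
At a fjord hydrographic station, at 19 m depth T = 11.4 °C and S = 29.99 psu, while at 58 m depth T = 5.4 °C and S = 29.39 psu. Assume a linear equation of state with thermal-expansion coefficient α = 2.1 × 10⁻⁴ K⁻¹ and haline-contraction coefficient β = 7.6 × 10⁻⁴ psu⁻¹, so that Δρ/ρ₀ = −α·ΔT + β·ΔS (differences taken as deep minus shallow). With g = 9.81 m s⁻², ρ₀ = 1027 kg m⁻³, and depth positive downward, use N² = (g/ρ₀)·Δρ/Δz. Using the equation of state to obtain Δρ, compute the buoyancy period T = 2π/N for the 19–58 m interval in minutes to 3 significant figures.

ΔT = -6.0 K, ΔS = -0.60 psu (deep − shallow).
Δρ/ρ₀ = −αΔT + βΔS = 1.26 × 10⁻³ − 4.56 × 10⁻⁴ = 8.04 × 10⁻⁴, so Δρ ≈ 0.8257 kg m⁻³.
N² = (g/ρ₀)·Δρ/Δz = g·(Δρ/ρ₀)/Δz = 9.81 × 8.04 × 10⁻⁴ / 39 = 2.0224 × 10⁻⁴ s⁻².
N = √(2.0224 × 10⁻⁴) = 0.014221 rad s⁻¹ → T = 2π/N = 441.82 s = 7.3637 min ≈ 7.36 min.

7.36 min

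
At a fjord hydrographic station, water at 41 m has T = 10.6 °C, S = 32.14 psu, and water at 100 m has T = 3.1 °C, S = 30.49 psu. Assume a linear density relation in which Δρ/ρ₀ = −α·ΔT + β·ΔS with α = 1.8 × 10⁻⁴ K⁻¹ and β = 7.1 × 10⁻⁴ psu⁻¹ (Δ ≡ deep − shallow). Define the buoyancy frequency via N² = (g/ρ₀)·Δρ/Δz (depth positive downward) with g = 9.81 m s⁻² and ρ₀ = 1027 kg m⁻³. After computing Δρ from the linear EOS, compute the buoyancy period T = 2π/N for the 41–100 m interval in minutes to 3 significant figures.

ΔT = -7.5 K, ΔS = -1.65 psu (deep − shallow).
Δρ/ρ₀ = −αΔT + βΔS = 1.35 × 10⁻³ − 1.1715 × 10⁻³ = 1.785 × 10⁻⁴, so Δρ ≈ 0.1833 kg m⁻³.
N² = (g/ρ₀)·Δρ/Δz = g·(Δρ/ρ₀)/Δz = 9.81 × 1.785 × 10⁻⁴ / 59 = 2.9679 × 10⁻⁵ s⁻².
N = √(2.9679 × 10⁻⁵) = 5.4478 × 10⁻³ rad s⁻¹ → T = 2π/N = 1.1533 × 10³ s = 19.222 min ≈ 19.2 min.

19.2 min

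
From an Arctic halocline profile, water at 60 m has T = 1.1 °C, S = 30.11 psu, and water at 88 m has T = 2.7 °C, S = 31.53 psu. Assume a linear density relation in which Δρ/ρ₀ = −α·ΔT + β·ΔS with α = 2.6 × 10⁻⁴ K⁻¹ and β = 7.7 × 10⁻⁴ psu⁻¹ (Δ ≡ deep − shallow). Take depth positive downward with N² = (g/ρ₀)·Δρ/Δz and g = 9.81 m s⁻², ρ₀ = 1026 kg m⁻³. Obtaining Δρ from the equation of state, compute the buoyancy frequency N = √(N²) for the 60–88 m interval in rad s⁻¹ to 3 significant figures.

ΔT = +1.6 K, ΔS = +1.42 psu (deep − shallow).
Δρ/ρ₀ = −αΔT + βΔS = -4.16 × 10⁻⁴ + 1.0934 × 10⁻³ = 6.774 × 10⁻⁴, so Δρ ≈ 0.6950 kg m⁻³.
N² = (g/ρ₀)·Δρ/Δz = g·(Δρ/ρ₀)/Δz = 9.81 × 6.774 × 10⁻⁴ / 28 = 2.3733 × 10⁻⁴ s⁻².
N = √(2.3733 × 10⁻⁴) = 0.015406 rad s⁻¹ ≈ 0.0154 rad s⁻¹.

0.0154 rad s⁻¹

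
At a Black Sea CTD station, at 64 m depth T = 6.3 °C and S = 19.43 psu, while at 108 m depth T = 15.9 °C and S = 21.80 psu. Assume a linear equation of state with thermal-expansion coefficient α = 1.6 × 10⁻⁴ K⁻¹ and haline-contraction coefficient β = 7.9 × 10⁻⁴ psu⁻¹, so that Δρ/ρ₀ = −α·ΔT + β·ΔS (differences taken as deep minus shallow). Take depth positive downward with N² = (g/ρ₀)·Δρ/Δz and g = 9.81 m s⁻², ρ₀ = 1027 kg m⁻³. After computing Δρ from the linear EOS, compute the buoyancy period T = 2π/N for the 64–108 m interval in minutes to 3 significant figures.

ΔT = +9.6 K, ΔS = +2.37 psu (deep − shallow).
Δρ/ρ₀ = −αΔT + βΔS = -1.536 × 10⁻³ + 1.8723 × 10⁻³ = 3.363 × 10⁻⁴, so Δρ ≈ 0.3454 kg m⁻³.
N² = (g/ρ₀)·Δρ/Δz = g·(Δρ/ρ₀)/Δz = 9.81 × 3.363 × 10⁻⁴ / 44 = 7.4980 × 10⁻⁵ s⁻².
N = √(7.4980 × 10⁻⁵) = 8.6591 × 10⁻³ rad s⁻¹ → T = 2π/N = 725.62 s = 12.094 min ≈ 12.1 min.

12.1 min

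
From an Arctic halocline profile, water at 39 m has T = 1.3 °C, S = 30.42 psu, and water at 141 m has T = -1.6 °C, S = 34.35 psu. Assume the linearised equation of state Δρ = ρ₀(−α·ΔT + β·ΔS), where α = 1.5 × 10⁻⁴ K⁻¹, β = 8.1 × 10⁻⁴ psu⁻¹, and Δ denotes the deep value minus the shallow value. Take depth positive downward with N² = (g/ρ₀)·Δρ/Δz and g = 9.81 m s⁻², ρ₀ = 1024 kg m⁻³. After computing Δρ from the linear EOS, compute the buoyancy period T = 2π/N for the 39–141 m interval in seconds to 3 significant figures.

337 s

ΔT = -2.9 K, ΔS = +3.93 psu (deep − shallow).
Δρ/ρ₀ = −αΔT + βΔS = 4.35 × 10⁻⁴ + 3.1833 × 10⁻³ = 3.6183 × 10⁻³, so Δρ ≈ 3.705 kg m⁻³.
N² = (g/ρ₀)·Δρ/Δz = g·(Δρ/ρ₀)/Δz = 9.81 × 3.6183 × 10⁻³ / 102 = 3.4800 × 10⁻⁴ s⁻².
N = √(3.4800 × 10⁻⁴) = 0.018655 rad s⁻¹ → T = 2π/N = 336.81 s ≈ 337 s.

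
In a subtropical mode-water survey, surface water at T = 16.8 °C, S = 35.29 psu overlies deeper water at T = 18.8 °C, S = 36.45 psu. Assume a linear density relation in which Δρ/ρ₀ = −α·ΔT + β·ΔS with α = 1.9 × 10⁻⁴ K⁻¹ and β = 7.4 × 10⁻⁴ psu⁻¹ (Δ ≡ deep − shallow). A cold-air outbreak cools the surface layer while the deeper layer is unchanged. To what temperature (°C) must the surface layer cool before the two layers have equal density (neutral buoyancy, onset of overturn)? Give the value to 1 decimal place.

Neutral buoyancy requires Δρ = 0, i.e. −α(T_deep − T_surf′) + β(S_deep − S_surf) = 0.
T_surf′ = T_deep − (β/α)·ΔS = 18.8 − (7.4 × 10⁻⁴/1.9 × 10⁻⁴)·(+1.16) = 14.282 °C.
Cooling required: 16.8 − (14.282) = 2.518 °C.

14.3 °C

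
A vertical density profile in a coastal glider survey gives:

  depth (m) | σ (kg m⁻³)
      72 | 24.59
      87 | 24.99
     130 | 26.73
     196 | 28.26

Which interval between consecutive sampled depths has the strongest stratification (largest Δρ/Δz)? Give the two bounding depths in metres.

Compute the density gradient over each adjacent pair:
  72–87 m: Δρ/Δz = 0.40/15 = 0.027 kg m⁻⁴
  87–130 m: Δρ/Δz = 1.74/43 = 0.040 kg m⁻⁴
  130–196 m: Δρ/Δz = 1.53/66 = 0.023 kg m⁻⁴
The largest gradient is in the 87–130 m interval — the pycnocline.

87–130 m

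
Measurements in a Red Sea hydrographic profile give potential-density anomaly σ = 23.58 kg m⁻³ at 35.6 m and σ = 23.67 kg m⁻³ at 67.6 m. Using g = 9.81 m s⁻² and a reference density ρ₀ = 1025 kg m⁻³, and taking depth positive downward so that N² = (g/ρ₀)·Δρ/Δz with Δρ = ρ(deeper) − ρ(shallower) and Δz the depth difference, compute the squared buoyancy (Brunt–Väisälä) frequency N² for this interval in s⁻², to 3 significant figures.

2.69 × 10⁻⁵ s⁻²

Δρ = 1023.67 − 1023.58 = 0.09 kg m⁻³ over Δz = 67.6 − 35.6 = 32 m.
N² = (9.81/1025) × (0.09/32) = 2.6918 × 10⁻⁵ s⁻² ≈ 2.69 × 10⁻⁵ s⁻².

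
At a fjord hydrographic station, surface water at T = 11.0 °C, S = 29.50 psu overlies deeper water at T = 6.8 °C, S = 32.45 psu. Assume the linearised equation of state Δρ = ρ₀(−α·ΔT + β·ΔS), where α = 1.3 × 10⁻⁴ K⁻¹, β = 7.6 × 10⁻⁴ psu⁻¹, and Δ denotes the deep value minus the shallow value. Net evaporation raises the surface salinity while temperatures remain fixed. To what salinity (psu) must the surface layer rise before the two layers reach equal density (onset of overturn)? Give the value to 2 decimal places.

Neutral buoyancy requires −α(T_deep − T_surf) + β(S_deep − S_surf′) = 0.
S_surf′ = S_deep − (α/β)·ΔT = 32.45 − (1.3 × 10⁻⁴/7.6 × 10⁻⁴)·(-4.2) = 33.1684 psu.
Increase required: 33.1684 − 29.50 = 3.6684 psu.

33.17 psu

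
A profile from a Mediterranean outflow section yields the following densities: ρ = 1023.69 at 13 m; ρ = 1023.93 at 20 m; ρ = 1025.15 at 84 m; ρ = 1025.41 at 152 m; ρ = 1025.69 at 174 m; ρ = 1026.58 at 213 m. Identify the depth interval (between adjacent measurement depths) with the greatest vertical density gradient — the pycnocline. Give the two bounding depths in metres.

13–20 m

Compute the density gradient over each adjacent pair:
  13–20 m: Δρ/Δz = 0.24/7 = 0.034 kg m⁻⁴
  20–84 m: Δρ/Δz = 1.22/64 = 0.019 kg m⁻⁴
  84–152 m: Δρ/Δz = 0.26/68 = 3.8 × 10⁻³ kg m⁻⁴
  152–174 m: Δρ/Δz = 0.28/22 = 0.013 kg m⁻⁴
  174–213 m: Δρ/Δz = 0.89/39 = 0.023 kg m⁻⁴
The largest gradient is in the 13–20 m interval — the pycnocline.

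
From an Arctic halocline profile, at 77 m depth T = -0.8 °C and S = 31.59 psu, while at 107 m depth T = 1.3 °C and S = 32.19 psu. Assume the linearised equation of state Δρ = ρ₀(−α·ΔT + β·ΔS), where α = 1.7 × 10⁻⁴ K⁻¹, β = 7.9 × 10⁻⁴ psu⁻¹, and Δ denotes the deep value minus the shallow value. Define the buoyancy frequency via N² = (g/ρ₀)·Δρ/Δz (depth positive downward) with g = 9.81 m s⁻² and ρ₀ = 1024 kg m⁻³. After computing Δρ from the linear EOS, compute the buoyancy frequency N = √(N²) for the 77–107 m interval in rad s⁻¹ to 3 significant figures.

6.19 × 10⁻³ rad s⁻¹

ΔT = +2.1 K, ΔS = +0.60 psu (deep − shallow).
Δρ/ρ₀ = −αΔT + βΔS = -3.57 × 10⁻⁴ + 4.74 × 10⁻⁴ = 1.17 × 10⁻⁴, so Δρ ≈ 0.1198 kg m⁻³.
N² = (g/ρ₀)·Δρ/Δz = g·(Δρ/ρ₀)/Δz = 9.81 × 1.17 × 10⁻⁴ / 30 = 3.8259 × 10⁻⁵ s⁻².
N = √(3.8259 × 10⁻⁵) = 6.1854 × 10⁻³ rad s⁻¹ ≈ 6.19 × 10⁻³ rad s⁻¹.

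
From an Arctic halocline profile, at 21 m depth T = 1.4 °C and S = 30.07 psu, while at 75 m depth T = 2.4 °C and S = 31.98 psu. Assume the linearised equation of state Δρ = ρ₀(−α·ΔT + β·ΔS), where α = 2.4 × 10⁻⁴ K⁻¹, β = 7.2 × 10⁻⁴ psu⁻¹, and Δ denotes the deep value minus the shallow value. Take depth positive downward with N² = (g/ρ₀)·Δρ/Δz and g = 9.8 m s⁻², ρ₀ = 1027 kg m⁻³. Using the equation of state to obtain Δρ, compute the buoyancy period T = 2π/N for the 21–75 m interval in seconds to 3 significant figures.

ΔT = +1.0 K, ΔS = +1.91 psu (deep − shallow).
Δρ/ρ₀ = −αΔT + βΔS = -2.40 × 10⁻⁴ + 1.3752 × 10⁻³ = 1.1352 × 10⁻³, so Δρ ≈ 1.166 kg m⁻³.
N² = (g/ρ₀)·Δρ/Δz = g·(Δρ/ρ₀)/Δz = 9.8 × 1.1352 × 10⁻³ / 54 = 2.0602 × 10⁻⁴ s⁻².
N = √(2.0602 × 10⁻⁴) = 0.014353 rad s⁻¹ → T = 2π/N = 437.76 s ≈ 438 s.

438 s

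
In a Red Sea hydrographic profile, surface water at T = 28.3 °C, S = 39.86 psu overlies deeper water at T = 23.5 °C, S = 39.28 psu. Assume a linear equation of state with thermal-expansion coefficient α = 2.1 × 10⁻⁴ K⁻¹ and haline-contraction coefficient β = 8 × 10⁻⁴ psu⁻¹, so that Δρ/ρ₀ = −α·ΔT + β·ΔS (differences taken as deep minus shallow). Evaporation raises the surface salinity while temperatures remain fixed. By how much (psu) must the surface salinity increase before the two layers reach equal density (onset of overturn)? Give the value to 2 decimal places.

0.68 psu

Neutral buoyancy requires −α(T_deep − T_surf) + β(S_deep − S_surf′) = 0.
S_surf′ = S_deep − (α/β)·ΔT = 39.28 − (2.1 × 10⁻⁴/8 × 10⁻⁴)·(-4.8) = 40.5400 psu.
Increase required: 40.5400 − 39.86 = 0.6800 psu.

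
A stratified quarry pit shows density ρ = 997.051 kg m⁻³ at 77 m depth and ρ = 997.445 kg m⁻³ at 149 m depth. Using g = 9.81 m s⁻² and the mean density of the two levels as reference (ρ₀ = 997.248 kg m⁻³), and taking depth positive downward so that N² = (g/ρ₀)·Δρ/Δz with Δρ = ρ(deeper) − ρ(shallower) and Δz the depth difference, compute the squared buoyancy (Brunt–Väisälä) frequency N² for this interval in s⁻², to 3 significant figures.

Δρ = 997.445 − 997.051 = 0.394 kg m⁻³ over Δz = 149 − 77 = 72 m.
N² = (9.81/997.248) × (0.394/72) = 5.3831 × 10⁻⁵ s⁻² ≈ 5.38 × 10⁻⁵ s⁻².
Since Δρ > 0 the layer is stably stratified.

5.38 × 10⁻⁵ s⁻²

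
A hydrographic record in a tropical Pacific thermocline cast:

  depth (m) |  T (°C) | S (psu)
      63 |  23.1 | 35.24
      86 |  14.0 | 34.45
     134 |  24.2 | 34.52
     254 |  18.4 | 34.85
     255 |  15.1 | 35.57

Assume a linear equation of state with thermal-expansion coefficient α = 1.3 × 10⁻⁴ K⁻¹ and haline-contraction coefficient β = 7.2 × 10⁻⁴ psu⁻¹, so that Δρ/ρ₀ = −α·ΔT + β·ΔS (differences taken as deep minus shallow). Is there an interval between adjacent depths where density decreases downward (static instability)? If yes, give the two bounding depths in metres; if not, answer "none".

86–134 m

Evaluate Δρ/ρ₀ = −αΔT + βΔS across each adjacent pair:
  63–86 m: −αΔT+βΔS = −(1.3 × 10⁻⁴)(-9.1)+(7.2 × 10⁻⁴)(-0.79) = 6.1 × 10⁻⁴ → stable
  86–134 m: −αΔT+βΔS = −(1.3 × 10⁻⁴)(+10.2)+(7.2 × 10⁻⁴)(+0.07) = -1.3 × 10⁻³ → UNSTABLE
  134–254 m: −αΔT+βΔS = −(1.3 × 10⁻⁴)(-5.8)+(7.2 × 10⁻⁴)(+0.33) = 9.9 × 10⁻⁴ → stable
  254–255 m: −αΔT+βΔS = −(1.3 × 10⁻⁴)(-3.3)+(7.2 × 10⁻⁴)(+0.72) = 9.5 × 10⁻⁴ → stable
The 86–134 m interval has Δρ < 0: lighter water underlies denser water.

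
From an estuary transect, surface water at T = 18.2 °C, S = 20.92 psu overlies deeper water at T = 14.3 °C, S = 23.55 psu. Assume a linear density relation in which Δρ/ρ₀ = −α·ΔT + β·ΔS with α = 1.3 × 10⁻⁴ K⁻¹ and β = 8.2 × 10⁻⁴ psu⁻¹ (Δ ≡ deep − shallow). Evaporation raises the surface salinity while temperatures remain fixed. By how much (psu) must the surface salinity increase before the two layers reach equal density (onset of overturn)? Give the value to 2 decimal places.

3.25 psu

Neutral buoyancy requires −α(T_deep − T_surf) + β(S_deep − S_surf′) = 0.
S_surf′ = S_deep − (α/β)·ΔT = 23.55 − (1.3 × 10⁻⁴/8.2 × 10⁻⁴)·(-3.9) = 24.1683 psu.
Increase required: 24.1683 − 20.92 = 3.2483 psu.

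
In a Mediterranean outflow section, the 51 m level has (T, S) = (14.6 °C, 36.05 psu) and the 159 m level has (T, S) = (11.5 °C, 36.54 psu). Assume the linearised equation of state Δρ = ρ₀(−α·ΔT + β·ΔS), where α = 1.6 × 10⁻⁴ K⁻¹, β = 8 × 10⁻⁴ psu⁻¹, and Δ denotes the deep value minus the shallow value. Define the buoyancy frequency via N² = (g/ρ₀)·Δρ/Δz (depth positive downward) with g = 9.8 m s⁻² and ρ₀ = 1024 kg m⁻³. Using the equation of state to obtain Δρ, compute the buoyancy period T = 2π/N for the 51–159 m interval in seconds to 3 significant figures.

700 s

ΔT = -3.1 K, ΔS = +0.49 psu (deep − shallow).
Δρ/ρ₀ = −αΔT + βΔS = 4.96 × 10⁻⁴ + 3.92 × 10⁻⁴ = 8.88 × 10⁻⁴, so Δρ ≈ 0.9093 kg m⁻³.
N² = (g/ρ₀)·Δρ/Δz = g·(Δρ/ρ₀)/Δz = 9.8 × 8.88 × 10⁻⁴ / 108 = 8.0578 × 10⁻⁵ s⁻².
N = √(8.0578 × 10⁻⁵) = 8.9765 × 10⁻³ rad s⁻¹ → T = 2π/N = 699.96 s ≈ 700 s.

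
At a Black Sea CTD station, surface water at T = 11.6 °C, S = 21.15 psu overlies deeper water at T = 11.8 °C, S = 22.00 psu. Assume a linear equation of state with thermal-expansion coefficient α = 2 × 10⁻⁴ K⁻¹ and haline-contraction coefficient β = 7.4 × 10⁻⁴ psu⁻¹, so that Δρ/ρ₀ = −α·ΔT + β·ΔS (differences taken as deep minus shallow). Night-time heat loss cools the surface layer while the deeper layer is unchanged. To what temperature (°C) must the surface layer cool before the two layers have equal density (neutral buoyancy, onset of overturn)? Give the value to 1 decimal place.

8.7 °C

Neutral buoyancy requires Δρ = 0, i.e. −α(T_deep − T_surf′) + β(S_deep − S_surf) = 0.
T_surf′ = T_deep − (β/α)·ΔS = 11.8 − (7.4 × 10⁻⁴/2 × 10⁻⁴)·(+0.85) = 8.655 °C.
Cooling required: 11.6 − (8.655) = 2.945 °C.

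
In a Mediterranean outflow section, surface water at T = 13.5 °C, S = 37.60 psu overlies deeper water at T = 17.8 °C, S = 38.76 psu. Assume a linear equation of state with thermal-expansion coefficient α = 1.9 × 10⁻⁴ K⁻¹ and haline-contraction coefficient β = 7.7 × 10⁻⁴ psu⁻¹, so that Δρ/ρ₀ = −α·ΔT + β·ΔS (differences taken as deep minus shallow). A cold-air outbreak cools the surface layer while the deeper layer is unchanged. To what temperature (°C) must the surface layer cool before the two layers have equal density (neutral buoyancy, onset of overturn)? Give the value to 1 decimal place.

Neutral buoyancy requires Δρ = 0, i.e. −α(T_deep − T_surf′) + β(S_deep − S_surf) = 0.
T_surf′ = T_deep − (β/α)·ΔS = 17.8 − (7.7 × 10⁻⁴/1.9 × 10⁻⁴)·(+1.16) = 13.099 °C.
Cooling required: 13.5 − (13.099) = 0.401 °C.

13.1 °C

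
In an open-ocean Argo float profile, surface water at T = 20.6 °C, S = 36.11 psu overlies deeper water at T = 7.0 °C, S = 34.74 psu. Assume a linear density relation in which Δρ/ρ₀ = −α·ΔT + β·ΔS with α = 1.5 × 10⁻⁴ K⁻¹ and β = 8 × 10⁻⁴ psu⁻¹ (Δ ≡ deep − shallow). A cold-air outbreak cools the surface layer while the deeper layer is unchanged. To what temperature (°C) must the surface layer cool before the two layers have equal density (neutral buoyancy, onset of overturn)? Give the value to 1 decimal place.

14.3 °C

Neutral buoyancy requires Δρ = 0, i.e. −α(T_deep − T_surf′) + β(S_deep − S_surf) = 0.
T_surf′ = T_deep − (β/α)·ΔS = 7.0 − (8 × 10⁻⁴/1.5 × 10⁻⁴)·(-1.37) = 14.307 °C.
Cooling required: 20.6 − (14.307) = 6.293 °C.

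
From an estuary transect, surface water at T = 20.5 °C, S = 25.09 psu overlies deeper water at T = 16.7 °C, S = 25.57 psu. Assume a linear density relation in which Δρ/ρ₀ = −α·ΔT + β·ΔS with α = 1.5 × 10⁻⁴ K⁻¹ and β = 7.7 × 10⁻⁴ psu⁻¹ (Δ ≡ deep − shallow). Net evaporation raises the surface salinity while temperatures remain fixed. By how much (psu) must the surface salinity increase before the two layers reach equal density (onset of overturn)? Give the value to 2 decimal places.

1.22 psu

Neutral buoyancy requires −α(T_deep − T_surf) + β(S_deep − S_surf′) = 0.
S_surf′ = S_deep − (α/β)·ΔT = 25.57 − (1.5 × 10⁻⁴/7.7 × 10⁻⁴)·(-3.8) = 26.3103 psu.
Increase required: 26.3103 − 25.09 = 1.2203 psu.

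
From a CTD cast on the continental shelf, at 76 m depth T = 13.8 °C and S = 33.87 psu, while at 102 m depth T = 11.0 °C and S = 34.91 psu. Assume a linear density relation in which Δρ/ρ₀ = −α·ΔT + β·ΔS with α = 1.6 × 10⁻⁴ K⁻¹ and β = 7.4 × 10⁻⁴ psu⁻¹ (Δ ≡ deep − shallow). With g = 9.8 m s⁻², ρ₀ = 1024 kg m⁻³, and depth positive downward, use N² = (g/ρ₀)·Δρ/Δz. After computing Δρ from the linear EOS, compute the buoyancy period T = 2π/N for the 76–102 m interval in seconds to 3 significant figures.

ΔT = -2.8 K, ΔS = +1.04 psu (deep − shallow).
Δρ/ρ₀ = −αΔT + βΔS = 4.48 × 10⁻⁴ + 7.696 × 10⁻⁴ = 1.2176 × 10⁻³, so Δρ ≈ 1.247 kg m⁻³.
N² = (g/ρ₀)·Δρ/Δz = g·(Δρ/ρ₀)/Δz = 9.8 × 1.2176 × 10⁻³ / 26 = 4.5894 × 10⁻⁴ s⁻².
N = √(4.5894 × 10⁻⁴) = 0.021423 rad s⁻¹ → T = 2π/N = 293.29 s ≈ 293 s.

293 s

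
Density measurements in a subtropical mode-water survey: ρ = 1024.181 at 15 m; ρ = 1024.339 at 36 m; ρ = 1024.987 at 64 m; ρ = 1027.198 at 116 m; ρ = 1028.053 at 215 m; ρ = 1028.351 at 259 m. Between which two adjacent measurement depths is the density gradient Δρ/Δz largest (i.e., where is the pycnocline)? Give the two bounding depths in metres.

Compute the density gradient over each adjacent pair:
  15–36 m: Δρ/Δz = 0.158/21 = 7.5 × 10⁻³ kg m⁻⁴
  36–64 m: Δρ/Δz = 0.648/28 = 0.023 kg m⁻⁴
  64–116 m: Δρ/Δz = 2.211/52 = 0.043 kg m⁻⁴
  116–215 m: Δρ/Δz = 0.855/99 = 8.6 × 10⁻³ kg m⁻⁴
  215–259 m: Δρ/Δz = 0.298/44 = 6.8 × 10⁻³ kg m⁻⁴
The largest gradient is in the 64–116 m interval — the pycnocline.

64–116 m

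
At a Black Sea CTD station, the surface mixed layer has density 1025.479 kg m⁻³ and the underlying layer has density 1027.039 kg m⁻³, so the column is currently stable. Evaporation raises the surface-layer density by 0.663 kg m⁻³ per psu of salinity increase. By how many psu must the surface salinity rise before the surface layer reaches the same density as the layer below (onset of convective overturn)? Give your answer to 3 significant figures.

2.35 psu

Density deficit of the surface layer: 1027.039 − 1025.479 = 1.56 kg m⁻³.
Required change = 1.56 / 0.663 = 2.35 psu.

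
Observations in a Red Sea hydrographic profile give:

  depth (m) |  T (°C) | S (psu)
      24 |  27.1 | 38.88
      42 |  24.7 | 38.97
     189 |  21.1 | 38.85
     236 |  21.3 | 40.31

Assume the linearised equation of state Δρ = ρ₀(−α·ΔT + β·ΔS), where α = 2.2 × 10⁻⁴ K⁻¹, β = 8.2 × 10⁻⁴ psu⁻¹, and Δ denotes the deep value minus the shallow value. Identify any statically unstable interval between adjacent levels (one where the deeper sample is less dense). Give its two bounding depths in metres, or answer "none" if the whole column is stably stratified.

Evaluate Δρ/ρ₀ = −αΔT + βΔS across each adjacent pair:
  24–42 m: −αΔT+βΔS = −(2.2 × 10⁻⁴)(-2.4)+(8.2 × 10⁻⁴)(+0.09) = 6.0 × 10⁻⁴ → stable
  42–189 m: −αΔT+βΔS = −(2.2 × 10⁻⁴)(-3.6)+(8.2 × 10⁻⁴)(-0.12) = 6.9 × 10⁻⁴ → stable
  189–236 m: −αΔT+βΔS = −(2.2 × 10⁻⁴)(+0.2)+(8.2 × 10⁻⁴)(+1.46) = 1.2 × 10⁻³ → stable
Every interval has Δρ > 0: the column is stably stratified throughout.

none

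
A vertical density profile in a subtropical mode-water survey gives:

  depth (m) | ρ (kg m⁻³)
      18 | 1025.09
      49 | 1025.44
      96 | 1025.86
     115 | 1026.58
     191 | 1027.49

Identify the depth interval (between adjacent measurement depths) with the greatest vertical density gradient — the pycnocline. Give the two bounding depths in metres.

Compute the density gradient over each adjacent pair:
  18–49 m: Δρ/Δz = 0.35/31 = 0.011 kg m⁻⁴
  49–96 m: Δρ/Δz = 0.42/47 = 8.9 × 10⁻³ kg m⁻⁴
  96–115 m: Δρ/Δz = 0.72/19 = 0.038 kg m⁻⁴
  115–191 m: Δρ/Δz = 0.91/76 = 0.012 kg m⁻⁴
The largest gradient is in the 96–115 m interval — the pycnocline.

96–115 m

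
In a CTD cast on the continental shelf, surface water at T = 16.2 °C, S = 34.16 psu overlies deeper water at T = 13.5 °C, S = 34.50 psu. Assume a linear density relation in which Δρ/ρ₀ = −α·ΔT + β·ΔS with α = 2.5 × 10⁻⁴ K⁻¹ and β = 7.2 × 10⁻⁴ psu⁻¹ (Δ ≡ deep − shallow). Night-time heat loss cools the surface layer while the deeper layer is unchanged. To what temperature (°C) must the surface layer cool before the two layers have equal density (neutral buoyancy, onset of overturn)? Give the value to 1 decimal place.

12.5 °C

Neutral buoyancy requires Δρ = 0, i.e. −α(T_deep − T_surf′) + β(S_deep − S_surf) = 0.
T_surf′ = T_deep − (β/α)·ΔS = 13.5 − (7.2 × 10⁻⁴/2.5 × 10⁻⁴)·(+0.34) = 12.521 °C.
Cooling required: 16.2 − (12.521) = 3.679 °C.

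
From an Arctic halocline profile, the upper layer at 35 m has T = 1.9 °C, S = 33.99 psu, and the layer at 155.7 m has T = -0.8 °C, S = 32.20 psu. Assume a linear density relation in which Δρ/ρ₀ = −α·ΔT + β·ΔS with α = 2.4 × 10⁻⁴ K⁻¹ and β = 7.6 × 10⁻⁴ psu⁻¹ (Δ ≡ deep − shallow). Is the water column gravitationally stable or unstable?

ΔT = -0.8 − 1.9 = -2.7 K and ΔS = 32.20 − 33.99 = -1.79 psu (deep − shallow).
−αΔT = 6.48 × 10⁻⁴; βΔS = -1.3604 × 10⁻³; sum Δρ/ρ₀ = -7.124 × 10⁻⁴.
Δρ/ρ₀ < 0, so Δρ < 0: deeper water is lighter → statically unstable; the column would overturn.

unstable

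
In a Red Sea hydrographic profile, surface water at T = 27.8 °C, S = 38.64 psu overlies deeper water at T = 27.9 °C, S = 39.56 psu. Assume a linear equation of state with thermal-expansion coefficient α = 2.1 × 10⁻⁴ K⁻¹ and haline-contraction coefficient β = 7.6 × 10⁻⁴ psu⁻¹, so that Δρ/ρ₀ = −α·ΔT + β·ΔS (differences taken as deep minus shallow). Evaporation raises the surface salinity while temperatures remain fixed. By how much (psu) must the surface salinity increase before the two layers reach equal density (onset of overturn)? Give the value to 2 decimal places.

Neutral buoyancy requires −α(T_deep − T_surf) + β(S_deep − S_surf′) = 0.
S_surf′ = S_deep − (α/β)·ΔT = 39.56 − (2.1 × 10⁻⁴/7.6 × 10⁻⁴)·(+0.1) = 39.5324 psu.
Increase required: 39.5324 − 38.64 = 0.8924 psu.

0.89 psu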